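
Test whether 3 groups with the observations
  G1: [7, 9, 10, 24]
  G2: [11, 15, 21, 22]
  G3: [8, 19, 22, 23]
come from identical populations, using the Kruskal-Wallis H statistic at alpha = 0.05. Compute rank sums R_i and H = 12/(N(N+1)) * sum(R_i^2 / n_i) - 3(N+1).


Step 1: Combine all N = 12 observations and assign midranks.
sorted (value, group, rank): (7,G1,1), (8,G3,2), (9,G1,3), (10,G1,4), (11,G2,5), (15,G2,6), (19,G3,7), (21,G2,8), (22,G2,9.5), (22,G3,9.5), (23,G3,11), (24,G1,12)
Step 2: Sum ranks within each group.
R_1 = 20 (n_1 = 4)
R_2 = 28.5 (n_2 = 4)
R_3 = 29.5 (n_3 = 4)
Step 3: H = 12/(N(N+1)) * sum(R_i^2/n_i) - 3(N+1)
     = 12/(12*13) * (20^2/4 + 28.5^2/4 + 29.5^2/4) - 3*13
     = 0.076923 * 520.625 - 39
     = 1.048077.
Step 4: Ties present; correction factor C = 1 - 6/(12^3 - 12) = 0.996503. Corrected H = 1.048077 / 0.996503 = 1.051754.
Step 5: Under H0, H ~ chi^2(2); p-value = 0.591037.
Step 6: alpha = 0.05. fail to reject H0.

H = 1.0518, df = 2, p = 0.591037, fail to reject H0.


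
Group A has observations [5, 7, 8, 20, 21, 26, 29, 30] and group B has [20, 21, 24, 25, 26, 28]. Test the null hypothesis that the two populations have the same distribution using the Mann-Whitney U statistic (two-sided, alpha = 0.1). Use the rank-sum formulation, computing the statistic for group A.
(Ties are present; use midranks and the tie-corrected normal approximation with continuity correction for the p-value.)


Step 1: Combine and sort all 14 observations; assign midranks.
sorted (value, group): (5,X), (7,X), (8,X), (20,X), (20,Y), (21,X), (21,Y), (24,Y), (25,Y), (26,X), (26,Y), (28,Y), (29,X), (30,X)
ranks: 5->1, 7->2, 8->3, 20->4.5, 20->4.5, 21->6.5, 21->6.5, 24->8, 25->9, 26->10.5, 26->10.5, 28->12, 29->13, 30->14
Step 2: Rank sum for X: R1 = 1 + 2 + 3 + 4.5 + 6.5 + 10.5 + 13 + 14 = 54.5.
Step 3: U_X = R1 - n1(n1+1)/2 = 54.5 - 8*9/2 = 54.5 - 36 = 18.5.
       U_Y = n1*n2 - U_X = 48 - 18.5 = 29.5.
Step 4: Ties are present, so use the tie-corrected normal approximation (with continuity correction) for the p-value.
Step 5: p-value = 0.517221; compare to alpha = 0.1. fail to reject H0.

U_X = 18.5, p = 0.517221, fail to reject H0 at alpha = 0.1.


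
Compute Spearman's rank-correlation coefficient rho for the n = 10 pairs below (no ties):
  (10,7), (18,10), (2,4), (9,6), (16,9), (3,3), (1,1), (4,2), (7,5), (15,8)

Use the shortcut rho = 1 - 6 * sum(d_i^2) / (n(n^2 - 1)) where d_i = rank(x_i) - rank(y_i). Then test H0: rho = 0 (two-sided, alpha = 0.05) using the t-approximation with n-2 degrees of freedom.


Step 1: Rank x and y separately (midranks; no ties here).
rank(x): 10->7, 18->10, 2->2, 9->6, 16->9, 3->3, 1->1, 4->4, 7->5, 15->8
rank(y): 7->7, 10->10, 4->4, 6->6, 9->9, 3->3, 1->1, 2->2, 5->5, 8->8
Step 2: d_i = R_x(i) - R_y(i); compute d_i^2.
  (7-7)^2=0, (10-10)^2=0, (2-4)^2=4, (6-6)^2=0, (9-9)^2=0, (3-3)^2=0, (1-1)^2=0, (4-2)^2=4, (5-5)^2=0, (8-8)^2=0
sum(d^2) = 8.
Step 3: rho = 1 - 6*8 / (10*(10^2 - 1)) = 1 - 48/990 = 0.951515.
Step 4: Under H0, t = rho * sqrt((n-2)/(1-rho^2)) = 8.7493 ~ t(8).
Step 5: Two-sided p-value from the t-distribution with 8 df = 0.000023.
Step 6: alpha = 0.05. reject H0.

rho = 0.9515, p = 0.000023, reject H0 at alpha = 0.05.


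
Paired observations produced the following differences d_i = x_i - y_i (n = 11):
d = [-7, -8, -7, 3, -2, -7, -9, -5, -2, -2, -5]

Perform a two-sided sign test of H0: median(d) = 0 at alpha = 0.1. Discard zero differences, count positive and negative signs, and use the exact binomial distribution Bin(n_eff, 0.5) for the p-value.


Step 1: Discard zero differences. Original n = 11; n_eff = number of nonzero differences = 11.
Nonzero differences (with sign): -7, -8, -7, +3, -2, -7, -9, -5, -2, -2, -5
Step 2: Count signs: positive = 1, negative = 10.
Step 3: Under H0: P(positive) = 0.5, so the number of positives S ~ Bin(11, 0.5).
Step 4: Two-sided exact p-value = sum of Bin(11,0.5) probabilities at or below the observed probability = 0.011719.
Step 5: alpha = 0.1. reject H0.

n_eff = 11, pos = 1, neg = 10, p = 0.011719, reject H0.


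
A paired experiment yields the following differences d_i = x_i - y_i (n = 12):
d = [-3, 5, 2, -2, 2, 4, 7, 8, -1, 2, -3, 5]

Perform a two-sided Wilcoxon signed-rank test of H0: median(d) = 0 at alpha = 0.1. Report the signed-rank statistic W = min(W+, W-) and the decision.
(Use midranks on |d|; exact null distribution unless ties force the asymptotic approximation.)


Step 1: Drop any zero differences (none here) and take |d_i|.
|d| = [3, 5, 2, 2, 2, 4, 7, 8, 1, 2, 3, 5]
Step 2: Midrank |d_i| (ties get averaged ranks).
ranks: |3|->6.5, |5|->9.5, |2|->3.5, |2|->3.5, |2|->3.5, |4|->8, |7|->11, |8|->12, |1|->1, |2|->3.5, |3|->6.5, |5|->9.5
Step 3: Attach original signs; sum ranks with positive sign and with negative sign.
W+ = 9.5 + 3.5 + 3.5 + 8 + 11 + 12 + 3.5 + 9.5 = 60.5
W- = 6.5 + 3.5 + 1 + 6.5 = 17.5
(Check: W+ + W- = 78 should equal n(n+1)/2 = 78.)
Step 4: Test statistic W = min(W+, W-) = 17.5.
Step 5: Ties in |d|, so use the tie-corrected normal approximation.
        E[W] = n(n+1)/4 = 12*13/4 = 39.
        Tie groups: |d|=2 (t=4), |d|=3 (t=2), |d|=5 (t=2); sum(t^3 - t) = 72.
        Var[W] = n(n+1)(2n+1)/24 - sum(t^3-t)/48 = 3900/24 - 72/48 = 161.
        z = (W - E[W]) / sqrt(Var[W]) = (17.5 - 39) / 12.6886 = -1.6944.
        Two-sided p = 2*Phi(z) = 0.090182.
Step 6: alpha = 0.1. reject H0.

W+ = 60.5, W- = 17.5, W = min = 17.5, p = 0.090182, reject H0.


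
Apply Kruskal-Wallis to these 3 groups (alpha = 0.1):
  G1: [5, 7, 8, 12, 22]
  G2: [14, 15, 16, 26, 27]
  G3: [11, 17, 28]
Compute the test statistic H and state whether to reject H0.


Step 1: Combine all N = 13 observations and assign midranks.
sorted (value, group, rank): (5,G1,1), (7,G1,2), (8,G1,3), (11,G3,4), (12,G1,5), (14,G2,6), (15,G2,7), (16,G2,8), (17,G3,9), (22,G1,10), (26,G2,11), (27,G2,12), (28,G3,13)
Step 2: Sum ranks within each group.
R_1 = 21 (n_1 = 5)
R_2 = 44 (n_2 = 5)
R_3 = 26 (n_3 = 3)
Step 3: H = 12/(N(N+1)) * sum(R_i^2/n_i) - 3(N+1)
     = 12/(13*14) * (21^2/5 + 44^2/5 + 26^2/3) - 3*14
     = 0.065934 * 700.733 - 42
     = 4.202198.
Step 4: No ties, so H is used without correction.
Step 5: Under H0, H ~ chi^2(2); p-value = 0.122322.
Step 6: alpha = 0.1. fail to reject H0.

H = 4.2022, df = 2, p = 0.122322, fail to reject H0.


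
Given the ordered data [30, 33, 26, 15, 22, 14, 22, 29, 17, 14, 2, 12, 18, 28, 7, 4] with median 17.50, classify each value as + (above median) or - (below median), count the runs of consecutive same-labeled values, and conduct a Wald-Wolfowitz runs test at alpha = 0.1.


Step 1: Compute median = 17.50; label A = above, B = below.
Labels in order: AAABABAABBBBAABB  (n_A = 8, n_B = 8)
Step 2: Count runs R = 8.
Step 3: Under H0 (random ordering), E[R] = 2*n_A*n_B/(n_A+n_B) + 1 = 2*8*8/16 + 1 = 9.0000.
        Var[R] = 2*n_A*n_B*(2*n_A*n_B - n_A - n_B) / ((n_A+n_B)^2 * (n_A+n_B-1)) = 14336/3840 = 3.7333.
        SD[R] = 1.9322.
Step 4: Continuity-corrected z = (R + 0.5 - E[R]) / SD[R] = (8 + 0.5 - 9.0000) / 1.9322 = -0.2588.
Step 5: Two-sided p-value via normal approximation = 2*(1 - Phi(|z|)) = 0.795809.
Step 6: alpha = 0.1. fail to reject H0.

R = 8, z = -0.2588, p = 0.795809, fail to reject H0.


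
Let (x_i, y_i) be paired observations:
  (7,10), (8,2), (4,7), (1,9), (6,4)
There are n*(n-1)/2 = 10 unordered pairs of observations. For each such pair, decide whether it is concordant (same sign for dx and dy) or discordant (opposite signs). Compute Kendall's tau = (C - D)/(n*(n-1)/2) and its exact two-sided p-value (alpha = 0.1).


Step 1: Enumerate the 10 unordered pairs (i,j) with i<j and classify each by sign(x_j-x_i) * sign(y_j-y_i).
  (1,2):dx=+1,dy=-8->D; (1,3):dx=-3,dy=-3->C; (1,4):dx=-6,dy=-1->C; (1,5):dx=-1,dy=-6->C
  (2,3):dx=-4,dy=+5->D; (2,4):dx=-7,dy=+7->D; (2,5):dx=-2,dy=+2->D; (3,4):dx=-3,dy=+2->D
  (3,5):dx=+2,dy=-3->D; (4,5):dx=+5,dy=-5->D
Step 2: C = 3, D = 7, total pairs = 10.
Step 3: tau = (C - D)/(n(n-1)/2) = (3 - 7)/10 = -0.400000.
Step 4: Exact two-sided p-value (enumerate n! = 120 permutations of y under H0): p = 0.483333.
Step 5: alpha = 0.1. fail to reject H0.

tau_b = -0.4000 (C=3, D=7), p = 0.483333, fail to reject H0.


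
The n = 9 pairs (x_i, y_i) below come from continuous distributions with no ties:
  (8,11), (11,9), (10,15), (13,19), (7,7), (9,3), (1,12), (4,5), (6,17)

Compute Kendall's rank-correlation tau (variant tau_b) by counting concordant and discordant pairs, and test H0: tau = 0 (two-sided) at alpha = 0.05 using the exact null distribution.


Step 1: Enumerate the 36 unordered pairs (i,j) with i<j and classify each by sign(x_j-x_i) * sign(y_j-y_i).
  (1,2):dx=+3,dy=-2->D; (1,3):dx=+2,dy=+4->C; (1,4):dx=+5,dy=+8->C; (1,5):dx=-1,dy=-4->C
  (1,6):dx=+1,dy=-8->D; (1,7):dx=-7,dy=+1->D; (1,8):dx=-4,dy=-6->C; (1,9):dx=-2,dy=+6->D
  (2,3):dx=-1,dy=+6->D; (2,4):dx=+2,dy=+10->C; (2,5):dx=-4,dy=-2->C; (2,6):dx=-2,dy=-6->C
  (2,7):dx=-10,dy=+3->D; (2,8):dx=-7,dy=-4->C; (2,9):dx=-5,dy=+8->D; (3,4):dx=+3,dy=+4->C
  (3,5):dx=-3,dy=-8->C; (3,6):dx=-1,dy=-12->C; (3,7):dx=-9,dy=-3->C; (3,8):dx=-6,dy=-10->C
  (3,9):dx=-4,dy=+2->D; (4,5):dx=-6,dy=-12->C; (4,6):dx=-4,dy=-16->C; (4,7):dx=-12,dy=-7->C
  (4,8):dx=-9,dy=-14->C; (4,9):dx=-7,dy=-2->C; (5,6):dx=+2,dy=-4->D; (5,7):dx=-6,dy=+5->D
  (5,8):dx=-3,dy=-2->C; (5,9):dx=-1,dy=+10->D; (6,7):dx=-8,dy=+9->D; (6,8):dx=-5,dy=+2->D
  (6,9):dx=-3,dy=+14->D; (7,8):dx=+3,dy=-7->D; (7,9):dx=+5,dy=+5->C; (8,9):dx=+2,dy=+12->C
Step 2: C = 21, D = 15, total pairs = 36.
Step 3: tau = (C - D)/(n(n-1)/2) = (21 - 15)/36 = 0.166667.
Step 4: Exact two-sided p-value (enumerate n! = 362880 permutations of y under H0): p = 0.612202.
Step 5: alpha = 0.05. fail to reject H0.

tau_b = 0.1667 (C=21, D=15), p = 0.612202, fail to reject H0.


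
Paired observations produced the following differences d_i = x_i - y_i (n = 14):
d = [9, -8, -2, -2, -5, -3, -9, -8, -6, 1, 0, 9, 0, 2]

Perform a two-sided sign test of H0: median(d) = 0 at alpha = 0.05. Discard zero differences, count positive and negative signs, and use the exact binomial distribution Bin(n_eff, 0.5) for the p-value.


Step 1: Discard zero differences. Original n = 14; n_eff = number of nonzero differences = 12.
Nonzero differences (with sign): +9, -8, -2, -2, -5, -3, -9, -8, -6, +1, +9, +2
Step 2: Count signs: positive = 4, negative = 8.
Step 3: Under H0: P(positive) = 0.5, so the number of positives S ~ Bin(12, 0.5).
Step 4: Two-sided exact p-value = sum of Bin(12,0.5) probabilities at or below the observed probability = 0.387695.
Step 5: alpha = 0.05. fail to reject H0.

n_eff = 12, pos = 4, neg = 8, p = 0.387695, fail to reject H0.


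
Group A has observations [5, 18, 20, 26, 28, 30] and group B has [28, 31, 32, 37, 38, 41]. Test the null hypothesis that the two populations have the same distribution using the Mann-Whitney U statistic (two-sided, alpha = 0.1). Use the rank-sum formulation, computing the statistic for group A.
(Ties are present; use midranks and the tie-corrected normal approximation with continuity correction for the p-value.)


Step 1: Combine and sort all 12 observations; assign midranks.
sorted (value, group): (5,X), (18,X), (20,X), (26,X), (28,X), (28,Y), (30,X), (31,Y), (32,Y), (37,Y), (38,Y), (41,Y)
ranks: 5->1, 18->2, 20->3, 26->4, 28->5.5, 28->5.5, 30->7, 31->8, 32->9, 37->10, 38->11, 41->12
Step 2: Rank sum for X: R1 = 1 + 2 + 3 + 4 + 5.5 + 7 = 22.5.
Step 3: U_X = R1 - n1(n1+1)/2 = 22.5 - 6*7/2 = 22.5 - 21 = 1.5.
       U_Y = n1*n2 - U_X = 36 - 1.5 = 34.5.
Step 4: Ties are present, so use the tie-corrected normal approximation (with continuity correction) for the p-value.
Step 5: p-value = 0.010272; compare to alpha = 0.1. reject H0.

U_X = 1.5, p = 0.010272, reject H0 at alpha = 0.1.


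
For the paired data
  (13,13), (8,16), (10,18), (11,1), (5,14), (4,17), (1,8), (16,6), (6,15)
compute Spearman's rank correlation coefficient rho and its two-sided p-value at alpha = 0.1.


Step 1: Rank x and y separately (midranks; no ties here).
rank(x): 13->8, 8->5, 10->6, 11->7, 5->3, 4->2, 1->1, 16->9, 6->4
rank(y): 13->4, 16->7, 18->9, 1->1, 14->5, 17->8, 8->3, 6->2, 15->6
Step 2: d_i = R_x(i) - R_y(i); compute d_i^2.
  (8-4)^2=16, (5-7)^2=4, (6-9)^2=9, (7-1)^2=36, (3-5)^2=4, (2-8)^2=36, (1-3)^2=4, (9-2)^2=49, (4-6)^2=4
sum(d^2) = 162.
Step 3: rho = 1 - 6*162 / (9*(9^2 - 1)) = 1 - 972/720 = -0.350000.
Step 4: Under H0, t = rho * sqrt((n-2)/(1-rho^2)) = -0.9885 ~ t(7).
Step 5: Two-sided p-value from the t-distribution with 7 df = 0.355820.
Step 6: alpha = 0.1. fail to reject H0.

rho = -0.3500, p = 0.355820, fail to reject H0 at alpha = 0.1.


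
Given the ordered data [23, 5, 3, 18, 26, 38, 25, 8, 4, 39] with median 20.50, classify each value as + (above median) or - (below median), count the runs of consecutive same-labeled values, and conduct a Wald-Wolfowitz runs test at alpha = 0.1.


Step 1: Compute median = 20.50; label A = above, B = below.
Labels in order: ABBBAAABBA  (n_A = 5, n_B = 5)
Step 2: Count runs R = 5.
Step 3: Under H0 (random ordering), E[R] = 2*n_A*n_B/(n_A+n_B) + 1 = 2*5*5/10 + 1 = 6.0000.
        Var[R] = 2*n_A*n_B*(2*n_A*n_B - n_A - n_B) / ((n_A+n_B)^2 * (n_A+n_B-1)) = 2000/900 = 2.2222.
        SD[R] = 1.4907.
Step 4: Continuity-corrected z = (R + 0.5 - E[R]) / SD[R] = (5 + 0.5 - 6.0000) / 1.4907 = -0.3354.
Step 5: Two-sided p-value via normal approximation = 2*(1 - Phi(|z|)) = 0.737316.
Step 6: alpha = 0.1. fail to reject H0.

R = 5, z = -0.3354, p = 0.737316, fail to reject H0.


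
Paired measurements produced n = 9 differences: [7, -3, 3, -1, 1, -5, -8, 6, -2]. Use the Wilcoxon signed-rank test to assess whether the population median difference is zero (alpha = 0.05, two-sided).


Step 1: Drop any zero differences (none here) and take |d_i|.
|d| = [7, 3, 3, 1, 1, 5, 8, 6, 2]
Step 2: Midrank |d_i| (ties get averaged ranks).
ranks: |7|->8, |3|->4.5, |3|->4.5, |1|->1.5, |1|->1.5, |5|->6, |8|->9, |6|->7, |2|->3
Step 3: Attach original signs; sum ranks with positive sign and with negative sign.
W+ = 8 + 4.5 + 1.5 + 7 = 21
W- = 4.5 + 1.5 + 6 + 9 + 3 = 24
(Check: W+ + W- = 45 should equal n(n+1)/2 = 45.)
Step 4: Test statistic W = min(W+, W-) = 21.
Step 5: Ties in |d|, so use the tie-corrected normal approximation.
        E[W] = n(n+1)/4 = 9*10/4 = 22.5.
        Tie groups: |d|=1 (t=2), |d|=3 (t=2); sum(t^3 - t) = 12.
        Var[W] = n(n+1)(2n+1)/24 - sum(t^3-t)/48 = 1710/24 - 12/48 = 71.
        z = (W - E[W]) / sqrt(Var[W]) = (21 - 22.5) / 8.4261 = -0.1780.
        Two-sided p = 2*Phi(z) = 0.858709.
Step 6: alpha = 0.05. fail to reject H0.

W+ = 21, W- = 24, W = min = 21, p = 0.858709, fail to reject H0.


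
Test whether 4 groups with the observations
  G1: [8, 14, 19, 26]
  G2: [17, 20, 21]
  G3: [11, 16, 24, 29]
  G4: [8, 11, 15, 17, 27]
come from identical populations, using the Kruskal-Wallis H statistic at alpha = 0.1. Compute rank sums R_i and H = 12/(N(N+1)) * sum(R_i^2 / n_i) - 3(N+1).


Step 1: Combine all N = 16 observations and assign midranks.
sorted (value, group, rank): (8,G1,1.5), (8,G4,1.5), (11,G3,3.5), (11,G4,3.5), (14,G1,5), (15,G4,6), (16,G3,7), (17,G2,8.5), (17,G4,8.5), (19,G1,10), (20,G2,11), (21,G2,12), (24,G3,13), (26,G1,14), (27,G4,15), (29,G3,16)
Step 2: Sum ranks within each group.
R_1 = 30.5 (n_1 = 4)
R_2 = 31.5 (n_2 = 3)
R_3 = 39.5 (n_3 = 4)
R_4 = 34.5 (n_4 = 5)
Step 3: H = 12/(N(N+1)) * sum(R_i^2/n_i) - 3(N+1)
     = 12/(16*17) * (30.5^2/4 + 31.5^2/3 + 39.5^2/4 + 34.5^2/5) - 3*17
     = 0.044118 * 1191.42 - 51
     = 1.562868.
Step 4: Ties present; correction factor C = 1 - 18/(16^3 - 16) = 0.995588. Corrected H = 1.562868 / 0.995588 = 1.569793.
Step 5: Under H0, H ~ chi^2(3); p-value = 0.666258.
Step 6: alpha = 0.1. fail to reject H0.

H = 1.5698, df = 3, p = 0.666258, fail to reject H0.


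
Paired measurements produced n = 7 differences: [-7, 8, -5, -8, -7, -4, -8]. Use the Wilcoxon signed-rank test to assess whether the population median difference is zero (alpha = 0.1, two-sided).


Step 1: Drop any zero differences (none here) and take |d_i|.
|d| = [7, 8, 5, 8, 7, 4, 8]
Step 2: Midrank |d_i| (ties get averaged ranks).
ranks: |7|->3.5, |8|->6, |5|->2, |8|->6, |7|->3.5, |4|->1, |8|->6
Step 3: Attach original signs; sum ranks with positive sign and with negative sign.
W+ = 6 = 6
W- = 3.5 + 2 + 6 + 3.5 + 1 + 6 = 22
(Check: W+ + W- = 28 should equal n(n+1)/2 = 28.)
Step 4: Test statistic W = min(W+, W-) = 6.
Step 5: Ties in |d|, so use the tie-corrected normal approximation.
        E[W] = n(n+1)/4 = 7*8/4 = 14.
        Tie groups: |d|=7 (t=2), |d|=8 (t=3); sum(t^3 - t) = 30.
        Var[W] = n(n+1)(2n+1)/24 - sum(t^3-t)/48 = 840/24 - 30/48 = 34.375.
        z = (W - E[W]) / sqrt(Var[W]) = (6 - 14) / 5.8630 = -1.3645.
        Two-sided p = 2*Phi(z) = 0.172415.
Step 6: alpha = 0.1. fail to reject H0.

W+ = 6, W- = 22, W = min = 6, p = 0.172415, fail to reject H0.


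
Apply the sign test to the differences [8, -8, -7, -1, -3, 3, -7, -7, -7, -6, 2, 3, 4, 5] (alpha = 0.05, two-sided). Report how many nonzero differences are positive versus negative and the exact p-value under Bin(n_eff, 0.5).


Step 1: Discard zero differences. Original n = 14; n_eff = number of nonzero differences = 14.
Nonzero differences (with sign): +8, -8, -7, -1, -3, +3, -7, -7, -7, -6, +2, +3, +4, +5
Step 2: Count signs: positive = 6, negative = 8.
Step 3: Under H0: P(positive) = 0.5, so the number of positives S ~ Bin(14, 0.5).
Step 4: Two-sided exact p-value = sum of Bin(14,0.5) probabilities at or below the observed probability = 0.790527.
Step 5: alpha = 0.05. fail to reject H0.

n_eff = 14, pos = 6, neg = 8, p = 0.790527, fail to reject H0.


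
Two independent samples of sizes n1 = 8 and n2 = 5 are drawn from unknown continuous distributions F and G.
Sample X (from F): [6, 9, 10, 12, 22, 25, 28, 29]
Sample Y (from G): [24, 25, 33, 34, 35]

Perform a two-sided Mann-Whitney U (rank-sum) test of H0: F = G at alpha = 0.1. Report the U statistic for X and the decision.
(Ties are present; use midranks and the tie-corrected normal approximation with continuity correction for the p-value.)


Step 1: Combine and sort all 13 observations; assign midranks.
sorted (value, group): (6,X), (9,X), (10,X), (12,X), (22,X), (24,Y), (25,X), (25,Y), (28,X), (29,X), (33,Y), (34,Y), (35,Y)
ranks: 6->1, 9->2, 10->3, 12->4, 22->5, 24->6, 25->7.5, 25->7.5, 28->9, 29->10, 33->11, 34->12, 35->13
Step 2: Rank sum for X: R1 = 1 + 2 + 3 + 4 + 5 + 7.5 + 9 + 10 = 41.5.
Step 3: U_X = R1 - n1(n1+1)/2 = 41.5 - 8*9/2 = 41.5 - 36 = 5.5.
       U_Y = n1*n2 - U_X = 40 - 5.5 = 34.5.
Step 4: Ties are present, so use the tie-corrected normal approximation (with continuity correction) for the p-value.
Step 5: p-value = 0.040149; compare to alpha = 0.1. reject H0.

U_X = 5.5, p = 0.040149, reject H0 at alpha = 0.1.


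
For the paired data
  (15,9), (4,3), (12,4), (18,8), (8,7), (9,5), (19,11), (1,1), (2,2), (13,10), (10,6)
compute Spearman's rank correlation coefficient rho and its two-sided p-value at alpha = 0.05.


Step 1: Rank x and y separately (midranks; no ties here).
rank(x): 15->9, 4->3, 12->7, 18->10, 8->4, 9->5, 19->11, 1->1, 2->2, 13->8, 10->6
rank(y): 9->9, 3->3, 4->4, 8->8, 7->7, 5->5, 11->11, 1->1, 2->2, 10->10, 6->6
Step 2: d_i = R_x(i) - R_y(i); compute d_i^2.
  (9-9)^2=0, (3-3)^2=0, (7-4)^2=9, (10-8)^2=4, (4-7)^2=9, (5-5)^2=0, (11-11)^2=0, (1-1)^2=0, (2-2)^2=0, (8-10)^2=4, (6-6)^2=0
sum(d^2) = 26.
Step 3: rho = 1 - 6*26 / (11*(11^2 - 1)) = 1 - 156/1320 = 0.881818.
Step 4: Under H0, t = rho * sqrt((n-2)/(1-rho^2)) = 5.6097 ~ t(9).
Step 5: Two-sided p-value from the t-distribution with 9 df = 0.000330.
Step 6: alpha = 0.05. reject H0.

rho = 0.8818, p = 0.000330, reject H0 at alpha = 0.05.


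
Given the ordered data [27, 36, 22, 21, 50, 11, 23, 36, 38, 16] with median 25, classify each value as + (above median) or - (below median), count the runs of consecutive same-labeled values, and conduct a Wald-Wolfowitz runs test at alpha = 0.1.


Step 1: Compute median = 25; label A = above, B = below.
Labels in order: AABBABBAAB  (n_A = 5, n_B = 5)
Step 2: Count runs R = 6.
Step 3: Under H0 (random ordering), E[R] = 2*n_A*n_B/(n_A+n_B) + 1 = 2*5*5/10 + 1 = 6.0000.
        Var[R] = 2*n_A*n_B*(2*n_A*n_B - n_A - n_B) / ((n_A+n_B)^2 * (n_A+n_B-1)) = 2000/900 = 2.2222.
        SD[R] = 1.4907.
Step 4: R = E[R], so z = 0 with no continuity correction.
Step 5: Two-sided p-value via normal approximation = 2*(1 - Phi(|z|)) = 1.000000.
Step 6: alpha = 0.1. fail to reject H0.

R = 6, z = 0.0000, p = 1.000000, fail to reject H0.


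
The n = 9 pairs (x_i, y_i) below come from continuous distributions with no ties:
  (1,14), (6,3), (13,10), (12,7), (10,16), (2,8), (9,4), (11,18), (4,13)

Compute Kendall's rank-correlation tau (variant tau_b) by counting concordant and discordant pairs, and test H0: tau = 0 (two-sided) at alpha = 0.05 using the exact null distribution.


Step 1: Enumerate the 36 unordered pairs (i,j) with i<j and classify each by sign(x_j-x_i) * sign(y_j-y_i).
  (1,2):dx=+5,dy=-11->D; (1,3):dx=+12,dy=-4->D; (1,4):dx=+11,dy=-7->D; (1,5):dx=+9,dy=+2->C
  (1,6):dx=+1,dy=-6->D; (1,7):dx=+8,dy=-10->D; (1,8):dx=+10,dy=+4->C; (1,9):dx=+3,dy=-1->D
  (2,3):dx=+7,dy=+7->C; (2,4):dx=+6,dy=+4->C; (2,5):dx=+4,dy=+13->C; (2,6):dx=-4,dy=+5->D
  (2,7):dx=+3,dy=+1->C; (2,8):dx=+5,dy=+15->C; (2,9):dx=-2,dy=+10->D; (3,4):dx=-1,dy=-3->C
  (3,5):dx=-3,dy=+6->D; (3,6):dx=-11,dy=-2->C; (3,7):dx=-4,dy=-6->C; (3,8):dx=-2,dy=+8->D
  (3,9):dx=-9,dy=+3->D; (4,5):dx=-2,dy=+9->D; (4,6):dx=-10,dy=+1->D; (4,7):dx=-3,dy=-3->C
  (4,8):dx=-1,dy=+11->D; (4,9):dx=-8,dy=+6->D; (5,6):dx=-8,dy=-8->C; (5,7):dx=-1,dy=-12->C
  (5,8):dx=+1,dy=+2->C; (5,9):dx=-6,dy=-3->C; (6,7):dx=+7,dy=-4->D; (6,8):dx=+9,dy=+10->C
  (6,9):dx=+2,dy=+5->C; (7,8):dx=+2,dy=+14->C; (7,9):dx=-5,dy=+9->D; (8,9):dx=-7,dy=-5->C
Step 2: C = 19, D = 17, total pairs = 36.
Step 3: tau = (C - D)/(n(n-1)/2) = (19 - 17)/36 = 0.055556.
Step 4: Exact two-sided p-value (enumerate n! = 362880 permutations of y under H0): p = 0.919455.
Step 5: alpha = 0.05. fail to reject H0.

tau_b = 0.0556 (C=19, D=17), p = 0.919455, fail to reject H0.


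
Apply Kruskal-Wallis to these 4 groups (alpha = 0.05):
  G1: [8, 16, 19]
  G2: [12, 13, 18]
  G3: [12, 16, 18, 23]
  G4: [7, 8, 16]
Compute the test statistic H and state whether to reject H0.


Step 1: Combine all N = 13 observations and assign midranks.
sorted (value, group, rank): (7,G4,1), (8,G1,2.5), (8,G4,2.5), (12,G2,4.5), (12,G3,4.5), (13,G2,6), (16,G1,8), (16,G3,8), (16,G4,8), (18,G2,10.5), (18,G3,10.5), (19,G1,12), (23,G3,13)
Step 2: Sum ranks within each group.
R_1 = 22.5 (n_1 = 3)
R_2 = 21 (n_2 = 3)
R_3 = 36 (n_3 = 4)
R_4 = 11.5 (n_4 = 3)
Step 3: H = 12/(N(N+1)) * sum(R_i^2/n_i) - 3(N+1)
     = 12/(13*14) * (22.5^2/3 + 21^2/3 + 36^2/4 + 11.5^2/3) - 3*14
     = 0.065934 * 683.833 - 42
     = 3.087912.
Step 4: Ties present; correction factor C = 1 - 42/(13^3 - 13) = 0.980769. Corrected H = 3.087912 / 0.980769 = 3.148459.
Step 5: Under H0, H ~ chi^2(3); p-value = 0.369297.
Step 6: alpha = 0.05. fail to reject H0.

H = 3.1485, df = 3, p = 0.369297, fail to reject H0.


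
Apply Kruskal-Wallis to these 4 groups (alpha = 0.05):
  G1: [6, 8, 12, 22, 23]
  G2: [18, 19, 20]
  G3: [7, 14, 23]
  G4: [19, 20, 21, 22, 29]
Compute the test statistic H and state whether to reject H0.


Step 1: Combine all N = 16 observations and assign midranks.
sorted (value, group, rank): (6,G1,1), (7,G3,2), (8,G1,3), (12,G1,4), (14,G3,5), (18,G2,6), (19,G2,7.5), (19,G4,7.5), (20,G2,9.5), (20,G4,9.5), (21,G4,11), (22,G1,12.5), (22,G4,12.5), (23,G1,14.5), (23,G3,14.5), (29,G4,16)
Step 2: Sum ranks within each group.
R_1 = 35 (n_1 = 5)
R_2 = 23 (n_2 = 3)
R_3 = 21.5 (n_3 = 3)
R_4 = 56.5 (n_4 = 5)
Step 3: H = 12/(N(N+1)) * sum(R_i^2/n_i) - 3(N+1)
     = 12/(16*17) * (35^2/5 + 23^2/3 + 21.5^2/3 + 56.5^2/5) - 3*17
     = 0.044118 * 1213.87 - 51
     = 2.552941.
Step 4: Ties present; correction factor C = 1 - 24/(16^3 - 16) = 0.994118. Corrected H = 2.552941 / 0.994118 = 2.568047.
Step 5: Under H0, H ~ chi^2(3); p-value = 0.463119.
Step 6: alpha = 0.05. fail to reject H0.

H = 2.5680, df = 3, p = 0.463119, fail to reject H0.


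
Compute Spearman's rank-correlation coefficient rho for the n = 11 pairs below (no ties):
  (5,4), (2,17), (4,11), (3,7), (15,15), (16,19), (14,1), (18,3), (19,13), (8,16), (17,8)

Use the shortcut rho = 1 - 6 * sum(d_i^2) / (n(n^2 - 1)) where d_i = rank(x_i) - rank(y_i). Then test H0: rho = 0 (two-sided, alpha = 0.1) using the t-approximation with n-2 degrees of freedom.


Step 1: Rank x and y separately (midranks; no ties here).
rank(x): 5->4, 2->1, 4->3, 3->2, 15->7, 16->8, 14->6, 18->10, 19->11, 8->5, 17->9
rank(y): 4->3, 17->10, 11->6, 7->4, 15->8, 19->11, 1->1, 3->2, 13->7, 16->9, 8->5
Step 2: d_i = R_x(i) - R_y(i); compute d_i^2.
  (4-3)^2=1, (1-10)^2=81, (3-6)^2=9, (2-4)^2=4, (7-8)^2=1, (8-11)^2=9, (6-1)^2=25, (10-2)^2=64, (11-7)^2=16, (5-9)^2=16, (9-5)^2=16
sum(d^2) = 242.
Step 3: rho = 1 - 6*242 / (11*(11^2 - 1)) = 1 - 1452/1320 = -0.100000.
Step 4: Under H0, t = rho * sqrt((n-2)/(1-rho^2)) = -0.3015 ~ t(9).
Step 5: Two-sided p-value from the t-distribution with 9 df = 0.769875.
Step 6: alpha = 0.1. fail to reject H0.

rho = -0.1000, p = 0.769875, fail to reject H0 at alpha = 0.1.


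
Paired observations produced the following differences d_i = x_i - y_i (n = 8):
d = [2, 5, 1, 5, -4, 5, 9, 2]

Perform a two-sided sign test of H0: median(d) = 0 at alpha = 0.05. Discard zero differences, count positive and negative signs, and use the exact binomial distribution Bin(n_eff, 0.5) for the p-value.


Step 1: Discard zero differences. Original n = 8; n_eff = number of nonzero differences = 8.
Nonzero differences (with sign): +2, +5, +1, +5, -4, +5, +9, +2
Step 2: Count signs: positive = 7, negative = 1.
Step 3: Under H0: P(positive) = 0.5, so the number of positives S ~ Bin(8, 0.5).
Step 4: Two-sided exact p-value = sum of Bin(8,0.5) probabilities at or below the observed probability = 0.070312.
Step 5: alpha = 0.05. fail to reject H0.

n_eff = 8, pos = 7, neg = 1, p = 0.070312, fail to reject H0.


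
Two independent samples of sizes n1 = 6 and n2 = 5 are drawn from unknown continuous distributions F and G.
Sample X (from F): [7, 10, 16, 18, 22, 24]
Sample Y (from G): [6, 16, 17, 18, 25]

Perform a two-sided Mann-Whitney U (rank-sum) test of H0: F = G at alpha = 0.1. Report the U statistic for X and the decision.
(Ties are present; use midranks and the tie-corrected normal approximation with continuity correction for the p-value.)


Step 1: Combine and sort all 11 observations; assign midranks.
sorted (value, group): (6,Y), (7,X), (10,X), (16,X), (16,Y), (17,Y), (18,X), (18,Y), (22,X), (24,X), (25,Y)
ranks: 6->1, 7->2, 10->3, 16->4.5, 16->4.5, 17->6, 18->7.5, 18->7.5, 22->9, 24->10, 25->11
Step 2: Rank sum for X: R1 = 2 + 3 + 4.5 + 7.5 + 9 + 10 = 36.
Step 3: U_X = R1 - n1(n1+1)/2 = 36 - 6*7/2 = 36 - 21 = 15.
       U_Y = n1*n2 - U_X = 30 - 15 = 15.
Step 4: Ties are present, so use the tie-corrected normal approximation (with continuity correction) for the p-value.
Step 5: p-value = 1.000000; compare to alpha = 0.1. fail to reject H0.

U_X = 15, p = 1.000000, fail to reject H0 at alpha = 0.1.


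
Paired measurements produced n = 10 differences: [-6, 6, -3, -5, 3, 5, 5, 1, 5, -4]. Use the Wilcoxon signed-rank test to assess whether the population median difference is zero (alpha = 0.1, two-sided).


Step 1: Drop any zero differences (none here) and take |d_i|.
|d| = [6, 6, 3, 5, 3, 5, 5, 1, 5, 4]
Step 2: Midrank |d_i| (ties get averaged ranks).
ranks: |6|->9.5, |6|->9.5, |3|->2.5, |5|->6.5, |3|->2.5, |5|->6.5, |5|->6.5, |1|->1, |5|->6.5, |4|->4
Step 3: Attach original signs; sum ranks with positive sign and with negative sign.
W+ = 9.5 + 2.5 + 6.5 + 6.5 + 1 + 6.5 = 32.5
W- = 9.5 + 2.5 + 6.5 + 4 = 22.5
(Check: W+ + W- = 55 should equal n(n+1)/2 = 55.)
Step 4: Test statistic W = min(W+, W-) = 22.5.
Step 5: Ties in |d|, so use the tie-corrected normal approximation.
        E[W] = n(n+1)/4 = 10*11/4 = 27.5.
        Tie groups: |d|=3 (t=2), |d|=5 (t=4), |d|=6 (t=2); sum(t^3 - t) = 72.
        Var[W] = n(n+1)(2n+1)/24 - sum(t^3-t)/48 = 2310/24 - 72/48 = 94.75.
        z = (W - E[W]) / sqrt(Var[W]) = (22.5 - 27.5) / 9.7340 = -0.5137.
        Two-sided p = 2*Phi(z) = 0.607486.
Step 6: alpha = 0.1. fail to reject H0.

W+ = 32.5, W- = 22.5, W = min = 22.5, p = 0.607486, fail to reject H0.


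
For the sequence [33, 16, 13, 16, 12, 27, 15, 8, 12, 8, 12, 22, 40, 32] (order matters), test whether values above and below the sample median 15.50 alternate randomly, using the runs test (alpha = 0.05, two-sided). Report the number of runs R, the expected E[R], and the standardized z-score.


Step 1: Compute median = 15.50; label A = above, B = below.
Labels in order: AABABABBBBBAAA  (n_A = 7, n_B = 7)
Step 2: Count runs R = 7.
Step 3: Under H0 (random ordering), E[R] = 2*n_A*n_B/(n_A+n_B) + 1 = 2*7*7/14 + 1 = 8.0000.
        Var[R] = 2*n_A*n_B*(2*n_A*n_B - n_A - n_B) / ((n_A+n_B)^2 * (n_A+n_B-1)) = 8232/2548 = 3.2308.
        SD[R] = 1.7974.
Step 4: Continuity-corrected z = (R + 0.5 - E[R]) / SD[R] = (7 + 0.5 - 8.0000) / 1.7974 = -0.2782.
Step 5: Two-sided p-value via normal approximation = 2*(1 - Phi(|z|)) = 0.780879.
Step 6: alpha = 0.05. fail to reject H0.

R = 7, z = -0.2782, p = 0.780879, fail to reject H0.


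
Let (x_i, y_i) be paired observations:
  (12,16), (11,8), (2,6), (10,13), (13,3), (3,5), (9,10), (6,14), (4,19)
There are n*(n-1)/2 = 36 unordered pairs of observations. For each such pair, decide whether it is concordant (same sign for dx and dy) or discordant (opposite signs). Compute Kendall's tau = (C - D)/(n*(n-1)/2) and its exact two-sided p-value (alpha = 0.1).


Step 1: Enumerate the 36 unordered pairs (i,j) with i<j and classify each by sign(x_j-x_i) * sign(y_j-y_i).
  (1,2):dx=-1,dy=-8->C; (1,3):dx=-10,dy=-10->C; (1,4):dx=-2,dy=-3->C; (1,5):dx=+1,dy=-13->D
  (1,6):dx=-9,dy=-11->C; (1,7):dx=-3,dy=-6->C; (1,8):dx=-6,dy=-2->C; (1,9):dx=-8,dy=+3->D
  (2,3):dx=-9,dy=-2->C; (2,4):dx=-1,dy=+5->D; (2,5):dx=+2,dy=-5->D; (2,6):dx=-8,dy=-3->C
  (2,7):dx=-2,dy=+2->D; (2,8):dx=-5,dy=+6->D; (2,9):dx=-7,dy=+11->D; (3,4):dx=+8,dy=+7->C
  (3,5):dx=+11,dy=-3->D; (3,6):dx=+1,dy=-1->D; (3,7):dx=+7,dy=+4->C; (3,8):dx=+4,dy=+8->C
  (3,9):dx=+2,dy=+13->C; (4,5):dx=+3,dy=-10->D; (4,6):dx=-7,dy=-8->C; (4,7):dx=-1,dy=-3->C
  (4,8):dx=-4,dy=+1->D; (4,9):dx=-6,dy=+6->D; (5,6):dx=-10,dy=+2->D; (5,7):dx=-4,dy=+7->D
  (5,8):dx=-7,dy=+11->D; (5,9):dx=-9,dy=+16->D; (6,7):dx=+6,dy=+5->C; (6,8):dx=+3,dy=+9->C
  (6,9):dx=+1,dy=+14->C; (7,8):dx=-3,dy=+4->D; (7,9):dx=-5,dy=+9->D; (8,9):dx=-2,dy=+5->D
Step 2: C = 17, D = 19, total pairs = 36.
Step 3: tau = (C - D)/(n(n-1)/2) = (17 - 19)/36 = -0.055556.
Step 4: Exact two-sided p-value (enumerate n! = 362880 permutations of y under H0): p = 0.919455.
Step 5: alpha = 0.1. fail to reject H0.

tau_b = -0.0556 (C=17, D=19), p = 0.919455, fail to reject H0.


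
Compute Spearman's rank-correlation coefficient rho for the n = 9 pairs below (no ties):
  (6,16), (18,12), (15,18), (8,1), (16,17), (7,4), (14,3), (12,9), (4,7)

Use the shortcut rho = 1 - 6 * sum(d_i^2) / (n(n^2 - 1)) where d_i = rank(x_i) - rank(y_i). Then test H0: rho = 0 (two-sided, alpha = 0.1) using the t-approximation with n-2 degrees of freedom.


Step 1: Rank x and y separately (midranks; no ties here).
rank(x): 6->2, 18->9, 15->7, 8->4, 16->8, 7->3, 14->6, 12->5, 4->1
rank(y): 16->7, 12->6, 18->9, 1->1, 17->8, 4->3, 3->2, 9->5, 7->4
Step 2: d_i = R_x(i) - R_y(i); compute d_i^2.
  (2-7)^2=25, (9-6)^2=9, (7-9)^2=4, (4-1)^2=9, (8-8)^2=0, (3-3)^2=0, (6-2)^2=16, (5-5)^2=0, (1-4)^2=9
sum(d^2) = 72.
Step 3: rho = 1 - 6*72 / (9*(9^2 - 1)) = 1 - 432/720 = 0.400000.
Step 4: Under H0, t = rho * sqrt((n-2)/(1-rho^2)) = 1.1547 ~ t(7).
Step 5: Two-sided p-value from the t-distribution with 7 df = 0.286105.
Step 6: alpha = 0.1. fail to reject H0.

rho = 0.4000, p = 0.286105, fail to reject H0 at alpha = 0.1.


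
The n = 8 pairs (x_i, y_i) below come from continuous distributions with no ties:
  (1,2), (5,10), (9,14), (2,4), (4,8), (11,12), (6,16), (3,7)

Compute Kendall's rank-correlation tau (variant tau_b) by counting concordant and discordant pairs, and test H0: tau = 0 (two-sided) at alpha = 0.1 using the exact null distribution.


Step 1: Enumerate the 28 unordered pairs (i,j) with i<j and classify each by sign(x_j-x_i) * sign(y_j-y_i).
  (1,2):dx=+4,dy=+8->C; (1,3):dx=+8,dy=+12->C; (1,4):dx=+1,dy=+2->C; (1,5):dx=+3,dy=+6->C
  (1,6):dx=+10,dy=+10->C; (1,7):dx=+5,dy=+14->C; (1,8):dx=+2,dy=+5->C; (2,3):dx=+4,dy=+4->C
  (2,4):dx=-3,dy=-6->C; (2,5):dx=-1,dy=-2->C; (2,6):dx=+6,dy=+2->C; (2,7):dx=+1,dy=+6->C
  (2,8):dx=-2,dy=-3->C; (3,4):dx=-7,dy=-10->C; (3,5):dx=-5,dy=-6->C; (3,6):dx=+2,dy=-2->D
  (3,7):dx=-3,dy=+2->D; (3,8):dx=-6,dy=-7->C; (4,5):dx=+2,dy=+4->C; (4,6):dx=+9,dy=+8->C
  (4,7):dx=+4,dy=+12->C; (4,8):dx=+1,dy=+3->C; (5,6):dx=+7,dy=+4->C; (5,7):dx=+2,dy=+8->C
  (5,8):dx=-1,dy=-1->C; (6,7):dx=-5,dy=+4->D; (6,8):dx=-8,dy=-5->C; (7,8):dx=-3,dy=-9->C
Step 2: C = 25, D = 3, total pairs = 28.
Step 3: tau = (C - D)/(n(n-1)/2) = (25 - 3)/28 = 0.785714.
Step 4: Exact two-sided p-value (enumerate n! = 40320 permutations of y under H0): p = 0.005506.
Step 5: alpha = 0.1. reject H0.

tau_b = 0.7857 (C=25, D=3), p = 0.005506, reject H0.


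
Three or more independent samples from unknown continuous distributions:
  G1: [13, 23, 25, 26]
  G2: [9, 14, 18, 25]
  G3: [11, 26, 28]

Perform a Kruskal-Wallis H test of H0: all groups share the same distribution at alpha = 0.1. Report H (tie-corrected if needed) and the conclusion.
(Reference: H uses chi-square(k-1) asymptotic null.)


Step 1: Combine all N = 11 observations and assign midranks.
sorted (value, group, rank): (9,G2,1), (11,G3,2), (13,G1,3), (14,G2,4), (18,G2,5), (23,G1,6), (25,G1,7.5), (25,G2,7.5), (26,G1,9.5), (26,G3,9.5), (28,G3,11)
Step 2: Sum ranks within each group.
R_1 = 26 (n_1 = 4)
R_2 = 17.5 (n_2 = 4)
R_3 = 22.5 (n_3 = 3)
Step 3: H = 12/(N(N+1)) * sum(R_i^2/n_i) - 3(N+1)
     = 12/(11*12) * (26^2/4 + 17.5^2/4 + 22.5^2/3) - 3*12
     = 0.090909 * 414.312 - 36
     = 1.664773.
Step 4: Ties present; correction factor C = 1 - 12/(11^3 - 11) = 0.990909. Corrected H = 1.664773 / 0.990909 = 1.680046.
Step 5: Under H0, H ~ chi^2(2); p-value = 0.431701.
Step 6: alpha = 0.1. fail to reject H0.

H = 1.6800, df = 2, p = 0.431701, fail to reject H0.


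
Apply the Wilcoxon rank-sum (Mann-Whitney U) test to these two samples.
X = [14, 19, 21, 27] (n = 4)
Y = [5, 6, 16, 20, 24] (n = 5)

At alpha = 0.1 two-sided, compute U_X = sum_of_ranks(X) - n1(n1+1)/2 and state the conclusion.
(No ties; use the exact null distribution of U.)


Step 1: Combine and sort all 9 observations; assign midranks.
sorted (value, group): (5,Y), (6,Y), (14,X), (16,Y), (19,X), (20,Y), (21,X), (24,Y), (27,X)
ranks: 5->1, 6->2, 14->3, 16->4, 19->5, 20->6, 21->7, 24->8, 27->9
Step 2: Rank sum for X: R1 = 3 + 5 + 7 + 9 = 24.
Step 3: U_X = R1 - n1(n1+1)/2 = 24 - 4*5/2 = 24 - 10 = 14.
       U_Y = n1*n2 - U_X = 20 - 14 = 6.
Step 4: No ties, so the exact null distribution of U (based on enumerating the C(9,4) = 126 equally likely rank assignments) gives the two-sided p-value.
Step 5: p-value = 0.412698; compare to alpha = 0.1. fail to reject H0.

U_X = 14, p = 0.412698, fail to reject H0 at alpha = 0.1.


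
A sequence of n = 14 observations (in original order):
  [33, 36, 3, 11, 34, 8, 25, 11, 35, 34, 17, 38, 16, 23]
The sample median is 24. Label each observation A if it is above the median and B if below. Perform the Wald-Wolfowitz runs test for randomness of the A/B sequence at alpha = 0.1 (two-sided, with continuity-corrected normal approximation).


Step 1: Compute median = 24; label A = above, B = below.
Labels in order: AABBABABAABABB  (n_A = 7, n_B = 7)
Step 2: Count runs R = 10.
Step 3: Under H0 (random ordering), E[R] = 2*n_A*n_B/(n_A+n_B) + 1 = 2*7*7/14 + 1 = 8.0000.
        Var[R] = 2*n_A*n_B*(2*n_A*n_B - n_A - n_B) / ((n_A+n_B)^2 * (n_A+n_B-1)) = 8232/2548 = 3.2308.
        SD[R] = 1.7974.
Step 4: Continuity-corrected z = (R - 0.5 - E[R]) / SD[R] = (10 - 0.5 - 8.0000) / 1.7974 = 0.8345.
Step 5: Two-sided p-value via normal approximation = 2*(1 - Phi(|z|)) = 0.403986.
Step 6: alpha = 0.1. fail to reject H0.

R = 10, z = 0.8345, p = 0.403986, fail to reject H0.


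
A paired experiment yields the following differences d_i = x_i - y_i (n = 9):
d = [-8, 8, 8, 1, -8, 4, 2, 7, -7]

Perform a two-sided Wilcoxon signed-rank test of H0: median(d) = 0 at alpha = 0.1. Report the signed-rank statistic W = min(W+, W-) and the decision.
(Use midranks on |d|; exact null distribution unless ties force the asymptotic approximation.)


Step 1: Drop any zero differences (none here) and take |d_i|.
|d| = [8, 8, 8, 1, 8, 4, 2, 7, 7]
Step 2: Midrank |d_i| (ties get averaged ranks).
ranks: |8|->7.5, |8|->7.5, |8|->7.5, |1|->1, |8|->7.5, |4|->3, |2|->2, |7|->4.5, |7|->4.5
Step 3: Attach original signs; sum ranks with positive sign and with negative sign.
W+ = 7.5 + 7.5 + 1 + 3 + 2 + 4.5 = 25.5
W- = 7.5 + 7.5 + 4.5 = 19.5
(Check: W+ + W- = 45 should equal n(n+1)/2 = 45.)
Step 4: Test statistic W = min(W+, W-) = 19.5.
Step 5: Ties in |d|, so use the tie-corrected normal approximation.
        E[W] = n(n+1)/4 = 9*10/4 = 22.5.
        Tie groups: |d|=7 (t=2), |d|=8 (t=4); sum(t^3 - t) = 66.
        Var[W] = n(n+1)(2n+1)/24 - sum(t^3-t)/48 = 1710/24 - 66/48 = 69.875.
        z = (W - E[W]) / sqrt(Var[W]) = (19.5 - 22.5) / 8.3591 = -0.3589.
        Two-sided p = 2*Phi(z) = 0.719678.
Step 6: alpha = 0.1. fail to reject H0.

W+ = 25.5, W- = 19.5, W = min = 19.5, p = 0.719678, fail to reject H0.


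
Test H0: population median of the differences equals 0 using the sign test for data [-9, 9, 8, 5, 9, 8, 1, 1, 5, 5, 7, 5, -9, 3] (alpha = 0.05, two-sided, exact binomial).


Step 1: Discard zero differences. Original n = 14; n_eff = number of nonzero differences = 14.
Nonzero differences (with sign): -9, +9, +8, +5, +9, +8, +1, +1, +5, +5, +7, +5, -9, +3
Step 2: Count signs: positive = 12, negative = 2.
Step 3: Under H0: P(positive) = 0.5, so the number of positives S ~ Bin(14, 0.5).
Step 4: Two-sided exact p-value = sum of Bin(14,0.5) probabilities at or below the observed probability = 0.012939.
Step 5: alpha = 0.05. reject H0.

n_eff = 14, pos = 12, neg = 2, p = 0.012939, reject H0.


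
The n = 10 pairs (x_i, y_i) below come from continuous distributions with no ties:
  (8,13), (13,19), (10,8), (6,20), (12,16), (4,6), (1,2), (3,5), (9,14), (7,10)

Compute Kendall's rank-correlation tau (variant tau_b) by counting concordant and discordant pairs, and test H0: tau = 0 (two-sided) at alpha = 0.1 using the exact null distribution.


Step 1: Enumerate the 45 unordered pairs (i,j) with i<j and classify each by sign(x_j-x_i) * sign(y_j-y_i).
  (1,2):dx=+5,dy=+6->C; (1,3):dx=+2,dy=-5->D; (1,4):dx=-2,dy=+7->D; (1,5):dx=+4,dy=+3->C
  (1,6):dx=-4,dy=-7->C; (1,7):dx=-7,dy=-11->C; (1,8):dx=-5,dy=-8->C; (1,9):dx=+1,dy=+1->C
  (1,10):dx=-1,dy=-3->C; (2,3):dx=-3,dy=-11->C; (2,4):dx=-7,dy=+1->D; (2,5):dx=-1,dy=-3->C
  (2,6):dx=-9,dy=-13->C; (2,7):dx=-12,dy=-17->C; (2,8):dx=-10,dy=-14->C; (2,9):dx=-4,dy=-5->C
  (2,10):dx=-6,dy=-9->C; (3,4):dx=-4,dy=+12->D; (3,5):dx=+2,dy=+8->C; (3,6):dx=-6,dy=-2->C
  (3,7):dx=-9,dy=-6->C; (3,8):dx=-7,dy=-3->C; (3,9):dx=-1,dy=+6->D; (3,10):dx=-3,dy=+2->D
  (4,5):dx=+6,dy=-4->D; (4,6):dx=-2,dy=-14->C; (4,7):dx=-5,dy=-18->C; (4,8):dx=-3,dy=-15->C
  (4,9):dx=+3,dy=-6->D; (4,10):dx=+1,dy=-10->D; (5,6):dx=-8,dy=-10->C; (5,7):dx=-11,dy=-14->C
  (5,8):dx=-9,dy=-11->C; (5,9):dx=-3,dy=-2->C; (5,10):dx=-5,dy=-6->C; (6,7):dx=-3,dy=-4->C
  (6,8):dx=-1,dy=-1->C; (6,9):dx=+5,dy=+8->C; (6,10):dx=+3,dy=+4->C; (7,8):dx=+2,dy=+3->C
  (7,9):dx=+8,dy=+12->C; (7,10):dx=+6,dy=+8->C; (8,9):dx=+6,dy=+9->C; (8,10):dx=+4,dy=+5->C
  (9,10):dx=-2,dy=-4->C
Step 2: C = 36, D = 9, total pairs = 45.
Step 3: tau = (C - D)/(n(n-1)/2) = (36 - 9)/45 = 0.600000.
Step 4: Exact two-sided p-value (enumerate n! = 3628800 permutations of y under H0): p = 0.016666.
Step 5: alpha = 0.1. reject H0.

tau_b = 0.6000 (C=36, D=9), p = 0.016666, reject H0.


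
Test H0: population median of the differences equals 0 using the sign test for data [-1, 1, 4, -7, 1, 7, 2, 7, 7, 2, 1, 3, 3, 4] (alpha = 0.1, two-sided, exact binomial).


Step 1: Discard zero differences. Original n = 14; n_eff = number of nonzero differences = 14.
Nonzero differences (with sign): -1, +1, +4, -7, +1, +7, +2, +7, +7, +2, +1, +3, +3, +4
Step 2: Count signs: positive = 12, negative = 2.
Step 3: Under H0: P(positive) = 0.5, so the number of positives S ~ Bin(14, 0.5).
Step 4: Two-sided exact p-value = sum of Bin(14,0.5) probabilities at or below the observed probability = 0.012939.
Step 5: alpha = 0.1. reject H0.

n_eff = 14, pos = 12, neg = 2, p = 0.012939, reject H0.
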